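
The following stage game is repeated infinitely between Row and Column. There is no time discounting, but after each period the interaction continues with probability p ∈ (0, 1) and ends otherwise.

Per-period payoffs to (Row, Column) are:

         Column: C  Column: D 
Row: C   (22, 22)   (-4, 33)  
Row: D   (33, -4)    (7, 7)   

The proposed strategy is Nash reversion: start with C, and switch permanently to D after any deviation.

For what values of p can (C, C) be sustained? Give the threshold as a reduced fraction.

Expected cooperation value is 22 + p·22 + p²·22 + … = 22/(1−p); deviation gives 33 + p·7/(1−p).
22 ≥ 33(1−p) + 7p ⇒ 26p ≥ 11 ⇒ p ≥ 11/26.

11/26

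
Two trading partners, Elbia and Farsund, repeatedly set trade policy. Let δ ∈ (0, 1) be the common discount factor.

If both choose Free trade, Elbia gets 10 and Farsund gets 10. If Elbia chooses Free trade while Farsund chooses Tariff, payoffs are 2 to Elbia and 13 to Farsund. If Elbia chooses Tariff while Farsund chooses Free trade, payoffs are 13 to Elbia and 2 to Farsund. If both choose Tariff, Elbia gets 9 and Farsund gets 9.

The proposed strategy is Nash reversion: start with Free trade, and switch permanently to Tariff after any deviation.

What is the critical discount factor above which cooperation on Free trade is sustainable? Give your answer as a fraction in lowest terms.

3/4

Under grim trigger the critical discount factor is (T−C)/(T−P) with T = 13, C = 10, P = 9.
δ* = (13−10)/(13−9) = 3/4.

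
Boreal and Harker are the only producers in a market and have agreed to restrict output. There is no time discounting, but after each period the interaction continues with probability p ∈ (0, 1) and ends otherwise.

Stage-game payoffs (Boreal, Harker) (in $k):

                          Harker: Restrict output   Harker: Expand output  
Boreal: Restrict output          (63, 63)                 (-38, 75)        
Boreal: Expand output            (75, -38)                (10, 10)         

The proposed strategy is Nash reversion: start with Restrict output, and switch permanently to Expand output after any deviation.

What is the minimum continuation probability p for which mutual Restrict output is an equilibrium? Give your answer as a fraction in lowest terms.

Expected cooperation value is 63 + p·63 + p²·63 + … = 63/(1−p); deviation gives 75 + p·10/(1−p).
63 ≥ 75(1−p) + 10p ⇒ 65p ≥ 12 ⇒ p ≥ 12/65.

12/65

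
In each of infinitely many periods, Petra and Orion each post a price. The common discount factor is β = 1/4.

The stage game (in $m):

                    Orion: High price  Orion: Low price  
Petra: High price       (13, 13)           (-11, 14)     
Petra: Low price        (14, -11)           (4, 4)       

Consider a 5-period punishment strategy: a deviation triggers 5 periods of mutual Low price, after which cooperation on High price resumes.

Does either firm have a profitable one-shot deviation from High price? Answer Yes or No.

IC: β+…+β^5 ≥ (14−13)/(13−4) = 1/9.
At β = 1/4: partial sum = 0.3330 ≥ 0.1111. Cooperation sustainable.

No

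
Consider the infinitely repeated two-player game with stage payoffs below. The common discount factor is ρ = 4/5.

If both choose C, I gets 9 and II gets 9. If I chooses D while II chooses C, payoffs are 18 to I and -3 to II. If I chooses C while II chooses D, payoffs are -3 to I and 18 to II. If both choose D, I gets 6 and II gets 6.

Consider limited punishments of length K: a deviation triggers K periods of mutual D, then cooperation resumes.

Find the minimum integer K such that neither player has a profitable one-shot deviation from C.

No profitable deviation requires (9−6)(ρ+…+ρ^K) ≥ 18−9, i.e. ρ+…+ρ^K ≥ 3 ≈ 3.0000.
With ρ = 4/5, the partial sums are K=1: 0.8000, K=2: 1.4400, …, K=5: 2.6893, K=6: 2.9514, K=7: 3.1611.
K = 7 is the first length at which the sum reaches 3.0000.

7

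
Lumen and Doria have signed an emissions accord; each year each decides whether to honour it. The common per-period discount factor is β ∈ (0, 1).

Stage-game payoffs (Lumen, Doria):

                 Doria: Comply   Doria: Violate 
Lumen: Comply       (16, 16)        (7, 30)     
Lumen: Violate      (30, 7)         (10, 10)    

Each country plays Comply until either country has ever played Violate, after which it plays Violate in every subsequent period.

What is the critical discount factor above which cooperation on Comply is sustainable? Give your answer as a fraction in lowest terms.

Under grim trigger the critical discount factor is (T−C)/(T−P) with T = 30, C = 16, P = 10.
β* = (30−16)/(30−10) = 14/20 = 7/10.

7/10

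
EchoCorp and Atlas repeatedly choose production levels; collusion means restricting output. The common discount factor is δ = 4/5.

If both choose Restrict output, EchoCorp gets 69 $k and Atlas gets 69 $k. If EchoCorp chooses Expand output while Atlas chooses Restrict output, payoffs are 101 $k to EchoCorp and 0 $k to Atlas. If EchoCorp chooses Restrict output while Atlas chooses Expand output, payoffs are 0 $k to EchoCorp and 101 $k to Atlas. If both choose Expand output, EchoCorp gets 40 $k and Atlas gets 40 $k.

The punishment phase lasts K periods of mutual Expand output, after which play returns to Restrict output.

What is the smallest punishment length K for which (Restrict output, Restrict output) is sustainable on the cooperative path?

IC: δ(1−δ^K)/(1−δ) ≥ (101−69)/(69−40) = 32/29.
With δ = 4/5: need 1 − δ^K ≥ 32/29·(1−4/5)/(4/5), i.e. δ^K ≤ 0.7241.
Since (4/5)^1 = 0.8000 and (4/5)^2 = 0.6400, the smallest such K is 2.

2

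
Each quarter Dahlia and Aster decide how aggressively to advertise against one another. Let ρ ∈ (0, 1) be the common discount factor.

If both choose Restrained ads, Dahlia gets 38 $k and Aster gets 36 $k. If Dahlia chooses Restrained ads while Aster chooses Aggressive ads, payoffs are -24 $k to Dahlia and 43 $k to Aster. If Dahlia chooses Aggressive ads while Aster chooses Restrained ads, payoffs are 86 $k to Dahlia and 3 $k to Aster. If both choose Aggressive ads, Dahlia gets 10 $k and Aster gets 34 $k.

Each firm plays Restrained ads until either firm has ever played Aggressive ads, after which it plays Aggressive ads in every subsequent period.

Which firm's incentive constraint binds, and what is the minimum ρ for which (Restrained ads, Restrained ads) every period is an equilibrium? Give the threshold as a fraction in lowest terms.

For Dahlia: deviation gain 86−38 = 48, per-period punishment loss 38−10 = 28. IC gives ρ ≥ 48/76 = 12/19.
For Aster: gain 7, loss 2 per period, so ρ ≥ 7/9.
The tighter constraint is Aster's, so cooperation needs ρ ≥ 7/9.

Aster; ρ ≥ 7/9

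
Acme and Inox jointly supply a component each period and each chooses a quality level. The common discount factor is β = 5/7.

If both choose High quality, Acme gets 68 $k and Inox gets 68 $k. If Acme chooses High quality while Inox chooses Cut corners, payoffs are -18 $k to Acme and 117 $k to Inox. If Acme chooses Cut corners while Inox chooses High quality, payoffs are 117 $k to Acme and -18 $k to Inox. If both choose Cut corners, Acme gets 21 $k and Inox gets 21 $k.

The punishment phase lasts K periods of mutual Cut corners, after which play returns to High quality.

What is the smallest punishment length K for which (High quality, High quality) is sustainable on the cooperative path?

Need Σ_{k=1}^{K} β^k ≥ (117−68)/(68−21) = 1.0426 at β = 5/7.
At K = 1 the sum is 0.7143 < 1.0426; at K = 2 it is 1.2245 ≥ 1.0426.
So the minimum punishment length is K = 2.

2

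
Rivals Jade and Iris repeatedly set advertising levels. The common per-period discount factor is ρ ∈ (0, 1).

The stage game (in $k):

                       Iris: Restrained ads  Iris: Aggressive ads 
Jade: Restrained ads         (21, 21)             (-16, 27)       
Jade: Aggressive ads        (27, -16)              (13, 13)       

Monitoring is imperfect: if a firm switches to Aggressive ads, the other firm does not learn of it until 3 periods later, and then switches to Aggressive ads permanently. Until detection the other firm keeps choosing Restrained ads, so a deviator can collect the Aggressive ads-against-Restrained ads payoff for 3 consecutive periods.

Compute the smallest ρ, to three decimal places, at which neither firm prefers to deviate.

A deviator earns 27 for 3 periods, then 13 forever; cooperating earns 21 forever. Multiplying the IC by (1−ρ):
21 ≥ 27(1−ρ^3) + 13ρ^3, so 14·ρ^3 ≥ 6 and ρ^3 ≥ 3/7.
ρ ≥ (3/7)^(1/3) ≈ 0.754.

0.754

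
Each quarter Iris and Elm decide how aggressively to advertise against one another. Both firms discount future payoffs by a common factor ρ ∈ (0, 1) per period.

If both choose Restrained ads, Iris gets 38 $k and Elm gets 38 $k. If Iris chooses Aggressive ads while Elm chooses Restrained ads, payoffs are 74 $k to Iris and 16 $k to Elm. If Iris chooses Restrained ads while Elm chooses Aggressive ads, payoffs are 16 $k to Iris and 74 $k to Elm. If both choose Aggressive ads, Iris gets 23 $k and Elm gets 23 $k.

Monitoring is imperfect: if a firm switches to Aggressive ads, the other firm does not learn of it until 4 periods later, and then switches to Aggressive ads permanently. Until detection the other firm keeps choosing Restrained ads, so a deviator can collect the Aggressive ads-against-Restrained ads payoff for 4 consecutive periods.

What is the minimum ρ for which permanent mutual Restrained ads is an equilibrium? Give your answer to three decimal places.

0.917

A deviator earns 74 for 4 periods, then 23 forever; cooperating earns 38 forever. Multiplying the IC by (1−ρ):
38 ≥ 74(1−ρ^4) + 23ρ^4, so 51·ρ^4 ≥ 36 and ρ^4 ≥ 12/17.
ρ ≥ (12/17)^(1/4) ≈ 0.917.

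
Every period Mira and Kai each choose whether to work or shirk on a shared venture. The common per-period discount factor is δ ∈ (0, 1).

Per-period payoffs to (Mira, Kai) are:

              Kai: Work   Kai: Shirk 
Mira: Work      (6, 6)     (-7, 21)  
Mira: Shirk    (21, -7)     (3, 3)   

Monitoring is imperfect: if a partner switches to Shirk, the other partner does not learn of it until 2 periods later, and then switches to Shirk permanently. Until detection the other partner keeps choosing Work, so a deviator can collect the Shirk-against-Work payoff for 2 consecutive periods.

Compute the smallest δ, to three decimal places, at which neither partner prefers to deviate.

Deviating for the 2 undetected periods gains 21−6 = 15 per period over cooperation, then loses 6−3 = 3 per period forever once punishment starts.
Gain: 15(1 + δ + … + δ^1); loss: 3·δ^2/(1−δ).
No profitable deviation ⇔ 15(1−δ^2) ≤ 3·δ^2, i.e. δ^2 ≥ 15/(15+3) = 5/6.
Hence δ ≥ (5/6)^(1/2) ≈ 0.913.

0.913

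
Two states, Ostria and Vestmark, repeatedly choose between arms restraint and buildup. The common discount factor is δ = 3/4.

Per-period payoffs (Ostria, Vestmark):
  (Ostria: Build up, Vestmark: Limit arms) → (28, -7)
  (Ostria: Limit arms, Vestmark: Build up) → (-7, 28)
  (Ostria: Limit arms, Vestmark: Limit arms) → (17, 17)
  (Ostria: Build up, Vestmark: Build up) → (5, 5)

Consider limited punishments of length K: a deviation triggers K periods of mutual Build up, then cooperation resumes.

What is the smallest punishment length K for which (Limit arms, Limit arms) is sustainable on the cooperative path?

No profitable deviation requires (17−5)(δ+…+δ^K) ≥ 28−17, i.e. δ+…+δ^K ≥ 11/12 ≈ 0.9167.
With δ = 3/4, the partial sums are K=1: 0.7500, K=2: 1.3125.
K = 2 is the first length at which the sum reaches 0.9167.

2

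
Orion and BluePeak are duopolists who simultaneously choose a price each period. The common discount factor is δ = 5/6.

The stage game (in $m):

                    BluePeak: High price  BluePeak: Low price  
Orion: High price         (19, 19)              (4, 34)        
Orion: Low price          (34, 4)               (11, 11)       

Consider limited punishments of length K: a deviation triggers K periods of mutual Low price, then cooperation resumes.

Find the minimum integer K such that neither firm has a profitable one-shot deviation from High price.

3

No profitable deviation requires (19−11)(δ+…+δ^K) ≥ 34−19, i.e. δ+…+δ^K ≥ 15/8 ≈ 1.8750.
With δ = 5/6, the partial sums are K=1: 0.8333, K=2: 1.5278, K=3: 2.1065.
K = 3 is the first length at which the sum reaches 1.8750.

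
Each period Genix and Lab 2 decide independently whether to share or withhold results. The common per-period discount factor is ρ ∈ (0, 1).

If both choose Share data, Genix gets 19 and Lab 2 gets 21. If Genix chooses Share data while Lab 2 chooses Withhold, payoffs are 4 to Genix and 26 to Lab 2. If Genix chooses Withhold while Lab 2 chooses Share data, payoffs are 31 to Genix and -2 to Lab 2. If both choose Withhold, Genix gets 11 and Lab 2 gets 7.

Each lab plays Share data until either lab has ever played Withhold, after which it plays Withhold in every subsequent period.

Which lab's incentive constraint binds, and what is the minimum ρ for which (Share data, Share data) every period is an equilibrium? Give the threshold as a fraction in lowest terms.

Genix; ρ ≥ 3/5

Genix: cooperation gives 19 each period; deviation gives 31 once then 11 forever.
  19/(1−ρ) ≥ 31 + 11ρ/(1−ρ) ⇒ ρ ≥ 12/20 = 3/5.
Lab 2: cooperation gives 21 each period; deviation gives 26 once then 7 forever.
  ρ ≥ 5/19.
Both must hold, so the binding constraint is Genix's: ρ ≥ 3/5.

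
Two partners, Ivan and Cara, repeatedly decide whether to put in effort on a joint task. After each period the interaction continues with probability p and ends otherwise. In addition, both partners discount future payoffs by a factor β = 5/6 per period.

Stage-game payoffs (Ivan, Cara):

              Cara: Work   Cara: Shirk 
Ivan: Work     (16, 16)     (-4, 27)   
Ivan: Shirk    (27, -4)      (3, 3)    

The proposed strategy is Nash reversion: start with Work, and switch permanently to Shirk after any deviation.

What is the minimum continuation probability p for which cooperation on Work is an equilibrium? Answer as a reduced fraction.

Expected continuation weight on next period's payoff is β·p = 5/6·p, which plays the role of the discount factor.
Cooperation requires 5/6·p ≥ (27−16)/(27−3) = 11/24, hence p ≥ 11/20.

11/20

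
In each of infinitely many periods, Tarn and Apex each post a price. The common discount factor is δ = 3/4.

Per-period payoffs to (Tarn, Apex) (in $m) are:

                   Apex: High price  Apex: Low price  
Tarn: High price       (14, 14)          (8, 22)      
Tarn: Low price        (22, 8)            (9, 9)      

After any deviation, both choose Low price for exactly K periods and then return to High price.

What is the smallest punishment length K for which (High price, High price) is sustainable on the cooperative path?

3

No profitable deviation requires (14−9)(δ+…+δ^K) ≥ 22−14, i.e. δ+…+δ^K ≥ 8/5 ≈ 1.6000.
With δ = 3/4, the partial sums are K=1: 0.7500, K=2: 1.3125, K=3: 1.7344.
K = 3 is the first length at which the sum reaches 1.6000.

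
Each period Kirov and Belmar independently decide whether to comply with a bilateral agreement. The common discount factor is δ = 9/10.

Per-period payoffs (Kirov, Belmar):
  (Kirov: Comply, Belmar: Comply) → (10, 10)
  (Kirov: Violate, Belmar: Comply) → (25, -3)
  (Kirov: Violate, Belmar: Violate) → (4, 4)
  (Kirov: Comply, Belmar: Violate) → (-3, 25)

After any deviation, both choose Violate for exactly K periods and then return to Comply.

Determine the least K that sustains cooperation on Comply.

4

Need Σ_{k=1}^{K} δ^k ≥ (25−10)/(10−4) = 2.5000 at δ = 9/10.
At K = 3 the sum is 2.4390 < 2.5000; at K = 4 it is 3.0951 ≥ 2.5000.
So the minimum punishment length is K = 4.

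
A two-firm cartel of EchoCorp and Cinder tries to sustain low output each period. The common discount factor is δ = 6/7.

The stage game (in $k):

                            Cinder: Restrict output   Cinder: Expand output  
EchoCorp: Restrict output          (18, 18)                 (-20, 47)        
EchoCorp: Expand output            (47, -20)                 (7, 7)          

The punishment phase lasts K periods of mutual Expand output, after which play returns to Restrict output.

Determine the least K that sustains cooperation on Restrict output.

Need Σ_{k=1}^{K} δ^k ≥ (47−18)/(18−7) = 2.6364 at δ = 6/7.
At K = 3 the sum is 2.2216 < 2.6364; at K = 4 it is 2.7613 ≥ 2.6364.
So the minimum punishment length is K = 4.

4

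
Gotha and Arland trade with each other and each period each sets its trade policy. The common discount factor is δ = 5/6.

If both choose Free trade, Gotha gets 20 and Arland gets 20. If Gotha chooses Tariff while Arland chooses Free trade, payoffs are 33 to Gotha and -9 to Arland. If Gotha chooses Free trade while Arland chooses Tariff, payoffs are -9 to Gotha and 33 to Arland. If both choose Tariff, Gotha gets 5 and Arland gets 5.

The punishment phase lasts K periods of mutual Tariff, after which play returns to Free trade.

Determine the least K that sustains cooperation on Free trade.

IC: δ(1−δ^K)/(1−δ) ≥ (33−20)/(20−5) = 13/15.
With δ = 5/6: need 1 − δ^K ≥ 13/15·(1−5/6)/(5/6), i.e. δ^K ≤ 0.8267.
Since (5/6)^1 = 0.8333 and (5/6)^2 = 0.6944, the smallest such K is 2.

2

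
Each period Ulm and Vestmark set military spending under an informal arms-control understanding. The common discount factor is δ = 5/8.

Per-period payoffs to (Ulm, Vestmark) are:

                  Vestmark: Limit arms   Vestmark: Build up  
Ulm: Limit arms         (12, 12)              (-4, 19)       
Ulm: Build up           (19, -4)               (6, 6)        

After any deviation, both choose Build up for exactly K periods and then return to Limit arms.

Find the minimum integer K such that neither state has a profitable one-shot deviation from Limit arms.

3

Need Σ_{k=1}^{K} δ^k ≥ (19−12)/(12−6) = 1.1667 at δ = 5/8.
At K = 2 the sum is 1.0156 < 1.1667; at K = 3 it is 1.2598 ≥ 1.1667.
So the minimum punishment length is K = 3.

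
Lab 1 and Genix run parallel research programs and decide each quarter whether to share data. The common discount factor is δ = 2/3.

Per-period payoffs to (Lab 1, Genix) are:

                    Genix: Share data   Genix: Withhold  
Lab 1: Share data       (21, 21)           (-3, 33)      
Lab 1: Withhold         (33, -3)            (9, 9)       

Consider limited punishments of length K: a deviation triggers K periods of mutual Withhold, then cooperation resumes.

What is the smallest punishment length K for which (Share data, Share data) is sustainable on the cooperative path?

2

IC: δ(1−δ^K)/(1−δ) ≥ (33−21)/(21−9) = 1.
With δ = 2/3: need 1 − δ^K ≥ 1·(1−2/3)/(2/3), i.e. δ^K ≤ 0.5000.
Since (2/3)^1 = 0.6667 and (2/3)^2 = 0.4444, the smallest such K is 2.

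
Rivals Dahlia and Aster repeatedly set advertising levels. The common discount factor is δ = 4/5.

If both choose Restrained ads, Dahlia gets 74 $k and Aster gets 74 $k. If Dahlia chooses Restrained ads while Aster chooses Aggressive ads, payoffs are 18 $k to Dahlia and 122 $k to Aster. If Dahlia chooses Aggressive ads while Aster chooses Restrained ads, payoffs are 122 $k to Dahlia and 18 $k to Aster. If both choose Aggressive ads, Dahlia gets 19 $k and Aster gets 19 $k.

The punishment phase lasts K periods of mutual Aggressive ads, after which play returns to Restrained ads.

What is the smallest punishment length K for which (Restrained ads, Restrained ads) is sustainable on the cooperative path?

No profitable deviation requires (74−19)(δ+…+δ^K) ≥ 122−74, i.e. δ+…+δ^K ≥ 48/55 ≈ 0.8727.
With δ = 4/5, the partial sums are K=1: 0.8000, K=2: 1.4400.
K = 2 is the first length at which the sum reaches 0.8727.

2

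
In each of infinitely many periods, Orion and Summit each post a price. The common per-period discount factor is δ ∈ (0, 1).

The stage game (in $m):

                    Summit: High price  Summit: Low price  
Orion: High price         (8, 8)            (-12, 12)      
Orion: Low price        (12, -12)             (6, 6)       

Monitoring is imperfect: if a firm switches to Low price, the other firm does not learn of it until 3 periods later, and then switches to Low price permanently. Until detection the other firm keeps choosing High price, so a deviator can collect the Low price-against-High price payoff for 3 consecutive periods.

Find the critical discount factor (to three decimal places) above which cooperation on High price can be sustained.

A deviator earns 12 for 3 periods, then 6 forever; cooperating earns 8 forever. Multiplying the IC by (1−δ):
8 ≥ 12(1−δ^3) + 6δ^3, so 6·δ^3 ≥ 4 and δ^3 ≥ 2/3.
δ ≥ (2/3)^(1/3) ≈ 0.874.

0.874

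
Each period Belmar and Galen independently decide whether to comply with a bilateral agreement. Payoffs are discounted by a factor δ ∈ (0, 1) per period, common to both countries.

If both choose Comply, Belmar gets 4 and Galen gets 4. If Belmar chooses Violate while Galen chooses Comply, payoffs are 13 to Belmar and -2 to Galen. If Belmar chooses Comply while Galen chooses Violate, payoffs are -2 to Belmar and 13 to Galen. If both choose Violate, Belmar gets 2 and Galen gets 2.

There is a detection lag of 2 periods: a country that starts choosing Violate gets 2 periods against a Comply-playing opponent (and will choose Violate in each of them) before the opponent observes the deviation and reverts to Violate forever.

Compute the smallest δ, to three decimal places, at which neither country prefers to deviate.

The best deviation is to choose Violate for all 2 undetected periods, earning 13 each, then 2 forever once detected.
Deviation value: 13(1−δ^2)/(1−δ) + 2δ^2/(1−δ); cooperation value: 4/(1−δ).
IC: 4 ≥ 13(1−δ^2) + 2δ^2 = 13 − 11δ^2.
So δ^2 ≥ 9/11, giving δ ≥ (9/11)^(1/2) ≈ 0.905.

0.905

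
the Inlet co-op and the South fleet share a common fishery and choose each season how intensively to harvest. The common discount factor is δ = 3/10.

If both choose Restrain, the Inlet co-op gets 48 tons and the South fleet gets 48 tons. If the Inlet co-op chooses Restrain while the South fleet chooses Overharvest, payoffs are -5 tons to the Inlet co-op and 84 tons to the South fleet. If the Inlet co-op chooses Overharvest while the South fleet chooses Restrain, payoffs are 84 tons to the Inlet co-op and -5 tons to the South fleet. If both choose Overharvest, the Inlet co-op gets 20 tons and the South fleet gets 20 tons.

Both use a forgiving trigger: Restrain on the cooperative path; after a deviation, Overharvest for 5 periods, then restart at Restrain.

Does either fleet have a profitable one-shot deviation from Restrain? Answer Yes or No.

IC: δ+…+δ^5 ≥ (84−48)/(48−20) = 9/7.
At δ = 3/10: partial sum = 0.4275 < 1.2857. Cooperation not sustainable.

Yes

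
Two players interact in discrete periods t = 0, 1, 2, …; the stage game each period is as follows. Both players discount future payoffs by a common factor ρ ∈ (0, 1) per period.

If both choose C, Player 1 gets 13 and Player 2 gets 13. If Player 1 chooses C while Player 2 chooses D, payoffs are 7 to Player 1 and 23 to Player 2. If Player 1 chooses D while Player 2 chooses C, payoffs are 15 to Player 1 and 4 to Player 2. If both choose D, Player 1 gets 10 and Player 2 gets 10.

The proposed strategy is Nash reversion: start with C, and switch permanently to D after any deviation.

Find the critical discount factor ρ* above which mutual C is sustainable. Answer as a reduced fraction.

10/13

Player 1's threshold: (15−13)/(15−10) = 2/5.
Player 2's threshold: (23−13)/(23−10) = 10/13.
2/5 < 10/13, so Player 2 binds and ρ* = 10/13.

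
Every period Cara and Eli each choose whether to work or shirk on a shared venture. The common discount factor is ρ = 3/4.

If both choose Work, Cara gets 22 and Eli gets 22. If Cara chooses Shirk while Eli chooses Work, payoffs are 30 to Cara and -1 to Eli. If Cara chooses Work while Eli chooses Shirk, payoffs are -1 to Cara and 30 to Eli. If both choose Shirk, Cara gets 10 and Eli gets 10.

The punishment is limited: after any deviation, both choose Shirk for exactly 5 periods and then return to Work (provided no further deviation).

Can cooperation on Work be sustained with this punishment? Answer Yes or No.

Yes

Comparing payoff streams over the 6 periods until play realigns: cooperate → 22(1+ρ+…+ρ^5); deviate → 30 + 10(ρ+…+ρ^5).
Cooperation is sustained iff (22−10)(ρ+…+ρ^5) ≥ 30−22.
ρ+…+ρ^5 = 3/4·(1−(3/4)^5)/(1−3/4) = 2.2881, and (30−22)/(22−10) = 0.6667.
2.2881 ≥ 0.6667, so cooperation is sustainable.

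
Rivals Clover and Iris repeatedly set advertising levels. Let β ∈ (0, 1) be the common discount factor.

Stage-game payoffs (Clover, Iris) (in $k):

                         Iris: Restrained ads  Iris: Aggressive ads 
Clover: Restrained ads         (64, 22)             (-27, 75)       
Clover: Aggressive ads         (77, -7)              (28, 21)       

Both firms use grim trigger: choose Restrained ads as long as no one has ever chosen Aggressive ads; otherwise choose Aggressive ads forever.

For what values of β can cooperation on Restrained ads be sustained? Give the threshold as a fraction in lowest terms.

53/54

For Clover: deviation gain 77−64 = 13, per-period punishment loss 64−28 = 36. IC gives β ≥ 13/49.
For Iris: gain 53, loss 1 per period, so β ≥ 53/54.
The tighter constraint is Iris's, so cooperation needs β ≥ 53/54.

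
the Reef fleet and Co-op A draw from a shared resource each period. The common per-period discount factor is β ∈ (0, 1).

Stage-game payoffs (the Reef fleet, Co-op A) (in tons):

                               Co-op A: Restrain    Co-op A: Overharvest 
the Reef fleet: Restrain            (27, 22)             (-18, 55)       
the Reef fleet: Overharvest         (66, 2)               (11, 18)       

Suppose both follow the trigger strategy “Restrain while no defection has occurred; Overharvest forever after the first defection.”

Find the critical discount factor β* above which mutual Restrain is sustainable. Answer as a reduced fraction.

33/37

For the Reef fleet: deviation gain 66−27 = 39, per-period punishment loss 27−11 = 16. IC gives β ≥ 39/55.
For Co-op A: gain 33, loss 4 per period, so β ≥ 33/37.
The tighter constraint is Co-op A's, so cooperation needs β ≥ 33/37.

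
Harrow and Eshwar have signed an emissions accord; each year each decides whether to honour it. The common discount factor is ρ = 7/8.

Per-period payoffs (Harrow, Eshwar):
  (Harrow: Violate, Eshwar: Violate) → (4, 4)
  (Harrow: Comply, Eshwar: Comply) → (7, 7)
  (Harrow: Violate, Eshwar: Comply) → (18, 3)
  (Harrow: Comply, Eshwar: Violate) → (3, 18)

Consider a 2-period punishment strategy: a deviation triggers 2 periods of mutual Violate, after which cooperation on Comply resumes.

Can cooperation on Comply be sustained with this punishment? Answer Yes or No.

IC: ρ+…+ρ^2 ≥ (18−7)/(7−4) = 11/3.
At ρ = 7/8: partial sum = 1.6406 < 3.6667. Cooperation not sustainable.

No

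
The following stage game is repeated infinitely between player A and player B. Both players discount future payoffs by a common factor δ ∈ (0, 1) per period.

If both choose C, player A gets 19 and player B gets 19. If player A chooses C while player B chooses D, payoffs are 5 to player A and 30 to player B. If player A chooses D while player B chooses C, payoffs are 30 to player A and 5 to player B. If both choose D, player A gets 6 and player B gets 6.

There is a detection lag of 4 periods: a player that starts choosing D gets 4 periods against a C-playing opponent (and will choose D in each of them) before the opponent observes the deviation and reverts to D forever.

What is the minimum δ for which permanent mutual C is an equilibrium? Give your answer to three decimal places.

0.823

The best deviation is to choose D for all 4 undetected periods, earning 30 each, then 6 forever once detected.
Deviation value: 30(1−δ^4)/(1−δ) + 6δ^4/(1−δ); cooperation value: 19/(1−δ).
IC: 19 ≥ 30(1−δ^4) + 6δ^4 = 30 − 24δ^4.
So δ^4 ≥ 11/24, giving δ ≥ (11/24)^(1/4) ≈ 0.823.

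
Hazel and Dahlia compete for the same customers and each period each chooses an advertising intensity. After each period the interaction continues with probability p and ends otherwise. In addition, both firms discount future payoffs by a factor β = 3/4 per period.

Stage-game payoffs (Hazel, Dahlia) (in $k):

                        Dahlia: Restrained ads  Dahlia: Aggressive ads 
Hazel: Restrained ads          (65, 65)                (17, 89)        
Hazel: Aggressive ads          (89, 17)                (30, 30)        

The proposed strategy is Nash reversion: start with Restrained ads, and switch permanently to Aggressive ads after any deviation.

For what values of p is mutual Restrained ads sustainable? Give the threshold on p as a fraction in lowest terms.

With continuation probability p and discount β, the effective per-period discount factor is βp.
Grim-trigger IC: βp ≥ (89−65)/(89−30) = 24/59.
So p ≥ (24/59)/(3/4) = 32/59.

32/59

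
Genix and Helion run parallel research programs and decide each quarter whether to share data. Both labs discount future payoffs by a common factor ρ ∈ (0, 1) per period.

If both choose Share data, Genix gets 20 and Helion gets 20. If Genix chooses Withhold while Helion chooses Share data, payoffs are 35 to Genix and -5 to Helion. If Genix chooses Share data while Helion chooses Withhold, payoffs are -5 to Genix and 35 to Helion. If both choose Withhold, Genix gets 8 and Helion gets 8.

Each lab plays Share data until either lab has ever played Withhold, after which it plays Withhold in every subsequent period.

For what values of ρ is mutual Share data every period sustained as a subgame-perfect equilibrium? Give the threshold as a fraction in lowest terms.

Cooperation forever yields 20 each period: 20/(1−ρ).
Deviating yields 35 once, then 8 forever: 35 + 8ρ/(1−ρ).
No profitable deviation requires 20/(1−ρ) ≥ 35 + 8ρ/(1−ρ).
Multiplying by (1−ρ): 20 ≥ 35(1−ρ) + 8ρ = 35 − 27ρ.
So 27ρ ≥ 15, i.e. ρ ≥ 15/27 = 5/9.

5/9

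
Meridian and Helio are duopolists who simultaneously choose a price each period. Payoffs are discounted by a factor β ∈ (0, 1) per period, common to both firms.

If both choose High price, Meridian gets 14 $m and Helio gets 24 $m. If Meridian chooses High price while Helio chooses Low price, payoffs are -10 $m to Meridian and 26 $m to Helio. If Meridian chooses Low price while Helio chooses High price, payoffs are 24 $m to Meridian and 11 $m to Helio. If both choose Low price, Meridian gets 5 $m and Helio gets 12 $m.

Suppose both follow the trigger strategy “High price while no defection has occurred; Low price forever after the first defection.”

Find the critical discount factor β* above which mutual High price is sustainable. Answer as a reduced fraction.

10/19

Meridian: cooperation gives 14 each period; deviation gives 24 once then 5 forever.
  14/(1−β) ≥ 24 + 5β/(1−β) ⇒ β ≥ 10/19.
Helio: cooperation gives 24 each period; deviation gives 26 once then 12 forever.
  β ≥ 2/14 = 1/7.
Both must hold, so the binding constraint is Meridian's: β ≥ 10/19.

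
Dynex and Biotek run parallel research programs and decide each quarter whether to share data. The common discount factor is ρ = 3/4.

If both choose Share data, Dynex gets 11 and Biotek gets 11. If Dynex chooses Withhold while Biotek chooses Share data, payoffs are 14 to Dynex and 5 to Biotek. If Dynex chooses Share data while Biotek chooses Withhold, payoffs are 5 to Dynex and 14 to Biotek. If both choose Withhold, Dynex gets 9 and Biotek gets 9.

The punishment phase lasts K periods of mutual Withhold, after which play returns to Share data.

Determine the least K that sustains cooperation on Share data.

Need Σ_{k=1}^{K} ρ^k ≥ (14−11)/(11−9) = 1.5000 at ρ = 3/4.
At K = 2 the sum is 1.3125 < 1.5000; at K = 3 it is 1.7344 ≥ 1.5000.
So the minimum punishment length is K = 3.

3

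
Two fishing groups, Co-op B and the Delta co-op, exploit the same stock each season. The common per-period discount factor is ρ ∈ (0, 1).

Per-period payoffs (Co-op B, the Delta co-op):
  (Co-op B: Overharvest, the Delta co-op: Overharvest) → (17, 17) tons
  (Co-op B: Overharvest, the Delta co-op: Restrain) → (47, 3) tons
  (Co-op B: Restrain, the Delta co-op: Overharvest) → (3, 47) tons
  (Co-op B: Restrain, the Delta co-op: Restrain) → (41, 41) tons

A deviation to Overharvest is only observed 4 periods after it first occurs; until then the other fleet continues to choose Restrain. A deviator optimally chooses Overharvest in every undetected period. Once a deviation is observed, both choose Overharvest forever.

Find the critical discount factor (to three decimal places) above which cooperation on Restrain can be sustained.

A deviator earns 47 for 4 periods, then 17 forever; cooperating earns 41 forever. Multiplying the IC by (1−ρ):
41 ≥ 47(1−ρ^4) + 17ρ^4, so 30·ρ^4 ≥ 6 and ρ^4 ≥ 1/5.
ρ ≥ (1/5)^(1/4) ≈ 0.669.

0.669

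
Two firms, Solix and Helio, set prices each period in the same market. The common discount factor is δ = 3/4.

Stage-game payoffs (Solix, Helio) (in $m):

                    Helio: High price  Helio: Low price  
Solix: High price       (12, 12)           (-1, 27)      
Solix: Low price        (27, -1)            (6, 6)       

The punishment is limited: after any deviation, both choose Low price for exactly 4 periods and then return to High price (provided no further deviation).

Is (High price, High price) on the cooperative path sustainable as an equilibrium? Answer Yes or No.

A one-shot deviation gives 27 now, then 6 for 4 periods, then back to 12.
Gain from deviating: (27−12) today; loss: (12−6) in each of the next 4 periods.
No-deviation condition: (12−6)(δ+…+δ^4) ≥ 27−12, i.e. δ+…+δ^4 ≥ 5/2.
At δ = 3/4: δ+…+δ^4 = 2.0508 < 2.5000.
So cooperation is not sustainable.

No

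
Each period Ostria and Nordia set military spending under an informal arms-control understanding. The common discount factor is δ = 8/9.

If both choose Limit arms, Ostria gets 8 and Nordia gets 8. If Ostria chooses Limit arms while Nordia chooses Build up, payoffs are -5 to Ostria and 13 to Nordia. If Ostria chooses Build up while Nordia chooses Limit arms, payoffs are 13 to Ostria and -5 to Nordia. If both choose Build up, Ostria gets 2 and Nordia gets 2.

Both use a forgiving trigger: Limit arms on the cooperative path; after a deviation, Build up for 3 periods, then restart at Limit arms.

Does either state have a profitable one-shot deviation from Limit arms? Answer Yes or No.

No

A one-shot deviation gives 13 now, then 2 for 3 periods, then back to 8.
Gain from deviating: (13−8) today; loss: (8−2) in each of the next 3 periods.
No-deviation condition: (8−2)(δ+…+δ^3) ≥ 13−8, i.e. δ+…+δ^3 ≥ 5/6.
At δ = 8/9: δ+…+δ^3 = 2.3813 ≥ 0.8333.
So cooperation is sustainable.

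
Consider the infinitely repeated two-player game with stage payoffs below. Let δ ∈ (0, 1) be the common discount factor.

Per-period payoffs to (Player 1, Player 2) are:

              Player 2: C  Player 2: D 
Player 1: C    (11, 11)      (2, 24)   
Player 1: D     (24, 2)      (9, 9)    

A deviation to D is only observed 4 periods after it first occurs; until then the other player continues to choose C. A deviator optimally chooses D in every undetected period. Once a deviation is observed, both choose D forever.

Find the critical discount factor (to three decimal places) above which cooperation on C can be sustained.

0.965

Deviating for the 4 undetected periods gains 24−11 = 13 per period over cooperation, then loses 11−9 = 2 per period forever once punishment starts.
Gain: 13(1 + δ + … + δ^3); loss: 2·δ^4/(1−δ).
No profitable deviation ⇔ 13(1−δ^4) ≤ 2·δ^4, i.e. δ^4 ≥ 13/(13+2) = 13/15.
Hence δ ≥ (13/15)^(1/4) ≈ 0.965.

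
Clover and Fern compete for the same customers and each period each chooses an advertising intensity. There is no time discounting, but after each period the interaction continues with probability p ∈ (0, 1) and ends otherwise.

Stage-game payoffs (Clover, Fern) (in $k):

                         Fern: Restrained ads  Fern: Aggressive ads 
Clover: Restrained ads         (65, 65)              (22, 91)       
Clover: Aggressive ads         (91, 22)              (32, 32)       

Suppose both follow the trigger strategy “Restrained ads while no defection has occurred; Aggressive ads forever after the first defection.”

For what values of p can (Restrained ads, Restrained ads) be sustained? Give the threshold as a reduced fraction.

26/59

Expected cooperation value is 65 + p·65 + p²·65 + … = 65/(1−p); deviation gives 91 + p·32/(1−p).
65 ≥ 91(1−p) + 32p ⇒ 59p ≥ 26 ⇒ p ≥ 26/59.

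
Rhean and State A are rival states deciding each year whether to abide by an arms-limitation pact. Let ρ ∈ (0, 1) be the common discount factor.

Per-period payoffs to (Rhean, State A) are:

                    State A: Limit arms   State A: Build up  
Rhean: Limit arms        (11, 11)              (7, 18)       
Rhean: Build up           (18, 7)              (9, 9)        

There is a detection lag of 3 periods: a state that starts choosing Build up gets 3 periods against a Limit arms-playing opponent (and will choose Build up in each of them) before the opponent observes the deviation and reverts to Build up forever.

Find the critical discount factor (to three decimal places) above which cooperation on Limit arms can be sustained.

The best deviation is to choose Build up for all 3 undetected periods, earning 18 each, then 9 forever once detected.
Deviation value: 18(1−ρ^3)/(1−ρ) + 9ρ^3/(1−ρ); cooperation value: 11/(1−ρ).
IC: 11 ≥ 18(1−ρ^3) + 9ρ^3 = 18 − 9ρ^3.
So ρ^3 ≥ 7/9, giving ρ ≥ (7/9)^(1/3) ≈ 0.920.

0.920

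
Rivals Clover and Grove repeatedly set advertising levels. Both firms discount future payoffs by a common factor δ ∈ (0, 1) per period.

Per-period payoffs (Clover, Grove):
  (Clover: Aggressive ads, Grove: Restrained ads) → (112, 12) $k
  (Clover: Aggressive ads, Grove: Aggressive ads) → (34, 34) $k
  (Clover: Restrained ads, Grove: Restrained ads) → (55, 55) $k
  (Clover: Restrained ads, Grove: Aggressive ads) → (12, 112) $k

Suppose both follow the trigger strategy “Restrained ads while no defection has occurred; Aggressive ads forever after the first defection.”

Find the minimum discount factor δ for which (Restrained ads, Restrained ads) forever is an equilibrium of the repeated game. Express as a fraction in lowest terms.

One-period gain from deviating is 112 − 55 = 57. The loss is 55 − 34 = 21 in every subsequent period, with present value 21·δ/(1−δ).
Deviation is unprofitable when 21·δ/(1−δ) ≥ 57, i.e. δ/(1−δ) ≥ 19/7.
Equivalently δ ≥ 57/(57+21) = 19/26.

19/26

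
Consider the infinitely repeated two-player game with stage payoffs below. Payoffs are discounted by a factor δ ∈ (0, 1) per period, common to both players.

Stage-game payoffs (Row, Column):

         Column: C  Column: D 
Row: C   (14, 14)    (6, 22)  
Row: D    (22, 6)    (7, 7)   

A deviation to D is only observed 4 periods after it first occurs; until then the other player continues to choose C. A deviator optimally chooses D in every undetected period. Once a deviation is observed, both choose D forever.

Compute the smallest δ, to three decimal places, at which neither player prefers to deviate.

Deviating for the 4 undetected periods gains 22−14 = 8 per period over cooperation, then loses 14−7 = 7 per period forever once punishment starts.
Gain: 8(1 + δ + … + δ^3); loss: 7·δ^4/(1−δ).
No profitable deviation ⇔ 8(1−δ^4) ≤ 7·δ^4, i.e. δ^4 ≥ 8/(8+7) = 8/15.
Hence δ ≥ (8/15)^(1/4) ≈ 0.855.

0.855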